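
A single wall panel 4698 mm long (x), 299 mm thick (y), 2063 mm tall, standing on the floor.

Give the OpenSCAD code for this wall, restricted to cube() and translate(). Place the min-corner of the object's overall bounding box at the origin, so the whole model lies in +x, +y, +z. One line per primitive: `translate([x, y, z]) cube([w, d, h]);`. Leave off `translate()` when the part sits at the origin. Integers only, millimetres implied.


cube([4698, 299, 2063]);


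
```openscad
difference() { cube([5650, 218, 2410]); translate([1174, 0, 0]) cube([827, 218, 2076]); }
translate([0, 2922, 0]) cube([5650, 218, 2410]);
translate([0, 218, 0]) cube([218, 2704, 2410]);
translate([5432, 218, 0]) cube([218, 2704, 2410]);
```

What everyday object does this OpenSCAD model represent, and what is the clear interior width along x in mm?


A single room. The interior width is 5214 mm.

Four walls enclosing a rectangle with a door in the front wall — a room. Outside width 5650 minus two 218 mm walls gives 5214 mm.


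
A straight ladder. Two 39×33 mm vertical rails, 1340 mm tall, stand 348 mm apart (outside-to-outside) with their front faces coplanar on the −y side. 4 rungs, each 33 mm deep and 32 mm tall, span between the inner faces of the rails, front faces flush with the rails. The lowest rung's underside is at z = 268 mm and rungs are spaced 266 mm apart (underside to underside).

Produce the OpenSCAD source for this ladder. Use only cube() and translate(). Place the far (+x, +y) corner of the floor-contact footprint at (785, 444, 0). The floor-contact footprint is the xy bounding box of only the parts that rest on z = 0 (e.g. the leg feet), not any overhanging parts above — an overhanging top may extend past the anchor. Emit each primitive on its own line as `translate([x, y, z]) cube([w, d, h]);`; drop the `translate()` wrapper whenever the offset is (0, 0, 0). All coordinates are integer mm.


translate([437, 411, 0]) cube([39, 33, 1340]);
translate([746, 411, 0]) cube([39, 33, 1340]);
translate([476, 411, 268]) cube([270, 33, 32]);
translate([476, 411, 534]) cube([270, 33, 32]);
translate([476, 411, 800]) cube([270, 33, 32]);
translate([476, 411, 1066]) cube([270, 33, 32]);


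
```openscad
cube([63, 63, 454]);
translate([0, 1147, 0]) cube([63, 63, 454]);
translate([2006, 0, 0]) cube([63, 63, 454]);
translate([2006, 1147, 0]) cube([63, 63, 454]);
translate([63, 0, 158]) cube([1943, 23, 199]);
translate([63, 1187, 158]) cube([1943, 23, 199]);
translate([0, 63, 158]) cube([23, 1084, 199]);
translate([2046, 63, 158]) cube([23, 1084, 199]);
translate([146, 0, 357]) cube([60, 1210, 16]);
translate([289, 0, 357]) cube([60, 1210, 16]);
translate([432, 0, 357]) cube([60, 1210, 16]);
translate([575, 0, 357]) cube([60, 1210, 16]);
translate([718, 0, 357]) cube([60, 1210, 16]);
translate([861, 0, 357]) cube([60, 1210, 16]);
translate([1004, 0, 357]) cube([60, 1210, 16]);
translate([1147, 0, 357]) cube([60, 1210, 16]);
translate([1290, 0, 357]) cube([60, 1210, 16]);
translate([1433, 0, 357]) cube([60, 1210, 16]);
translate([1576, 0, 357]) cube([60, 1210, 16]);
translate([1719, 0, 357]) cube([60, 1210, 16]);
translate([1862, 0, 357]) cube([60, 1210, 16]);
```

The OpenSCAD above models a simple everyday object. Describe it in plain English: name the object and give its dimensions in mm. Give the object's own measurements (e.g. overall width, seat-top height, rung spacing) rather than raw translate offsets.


A bed frame 2069 mm long (x) by 1210 mm wide (y). Four 63×63 mm corner posts, 454 mm tall, at the corners of the footprint. Four rails of 23 mm thickness and 199 mm height run between adjacent posts with their undersides at z = 158 mm, their outer faces flush with the outside of the frame (the two x-running rails run between the posts' inner faces; the two y-running rails run between the posts' inner faces). 13 slats, each 60 mm wide (x) and 16 mm thick, lie across the top of the two x-running rails, running the full 1210 mm width of the frame in y; along x they sit between the end posts with a 83 mm gap after the −x posts and between neighbouring slats, leaving 84 mm before the +x posts.


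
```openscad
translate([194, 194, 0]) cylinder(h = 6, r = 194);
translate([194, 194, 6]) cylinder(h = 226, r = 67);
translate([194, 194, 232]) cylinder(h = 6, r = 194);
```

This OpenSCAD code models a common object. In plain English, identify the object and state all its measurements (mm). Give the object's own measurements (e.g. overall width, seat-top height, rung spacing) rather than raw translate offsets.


A spool: two coaxial disc flanges of radius 194 mm and thickness 6 mm, joined by a core cylinder of radius 67 mm and height 226 mm. The lower flange rests on z = 0 and the three cylinders share a vertical axis.


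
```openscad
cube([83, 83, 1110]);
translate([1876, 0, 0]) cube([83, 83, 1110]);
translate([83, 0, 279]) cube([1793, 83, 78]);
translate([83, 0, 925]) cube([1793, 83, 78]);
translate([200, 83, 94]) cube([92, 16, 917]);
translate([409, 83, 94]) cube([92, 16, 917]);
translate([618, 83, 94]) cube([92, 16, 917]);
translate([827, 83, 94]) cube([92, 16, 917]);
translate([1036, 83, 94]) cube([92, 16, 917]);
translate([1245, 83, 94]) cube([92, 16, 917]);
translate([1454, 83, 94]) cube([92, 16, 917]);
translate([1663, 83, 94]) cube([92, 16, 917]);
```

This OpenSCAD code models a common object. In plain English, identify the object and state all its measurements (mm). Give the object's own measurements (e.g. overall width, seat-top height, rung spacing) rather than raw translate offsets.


A fence section. Two 83×83 mm posts, 1110 mm tall, stand on the floor with a clear span of 1793 mm between their inner faces. Two horizontal rails of 83×78 mm section span the gap between the posts with their undersides at z = 279 mm and z = 925 mm, flush with the posts' −y face. 8 pickets, each 92 mm wide, 16 mm thick and 917 mm tall, are fixed to the +y face of the rails with their bottoms at z = 94 mm, spaced across the span with a 117 mm gap after the −x post and between neighbouring pickets, with 121 mm left before the +x post.


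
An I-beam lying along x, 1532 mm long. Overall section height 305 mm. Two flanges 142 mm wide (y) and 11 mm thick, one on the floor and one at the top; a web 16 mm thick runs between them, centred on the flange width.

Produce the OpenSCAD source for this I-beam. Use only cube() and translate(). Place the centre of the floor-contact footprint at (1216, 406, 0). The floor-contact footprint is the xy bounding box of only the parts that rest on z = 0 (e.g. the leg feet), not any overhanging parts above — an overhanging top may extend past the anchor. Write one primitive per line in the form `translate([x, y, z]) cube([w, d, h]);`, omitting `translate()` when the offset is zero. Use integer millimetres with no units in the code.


translate([450, 335, 0]) cube([1532, 142, 11]);
translate([450, 398, 11]) cube([1532, 16, 283]);
translate([450, 335, 294]) cube([1532, 142, 11]);


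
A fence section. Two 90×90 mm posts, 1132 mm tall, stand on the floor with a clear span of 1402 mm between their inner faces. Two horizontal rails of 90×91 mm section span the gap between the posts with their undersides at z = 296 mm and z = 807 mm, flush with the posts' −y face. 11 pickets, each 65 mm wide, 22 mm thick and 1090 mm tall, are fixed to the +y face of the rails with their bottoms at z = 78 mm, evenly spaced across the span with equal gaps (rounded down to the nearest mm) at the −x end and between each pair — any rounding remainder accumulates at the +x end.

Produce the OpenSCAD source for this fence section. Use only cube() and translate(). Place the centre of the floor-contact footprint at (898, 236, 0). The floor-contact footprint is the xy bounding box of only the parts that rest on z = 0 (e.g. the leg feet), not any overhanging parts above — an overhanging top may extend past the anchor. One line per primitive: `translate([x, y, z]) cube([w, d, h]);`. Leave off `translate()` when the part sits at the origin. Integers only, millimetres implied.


translate([107, 191, 0]) cube([90, 90, 1132]);
translate([1599, 191, 0]) cube([90, 90, 1132]);
translate([197, 191, 296]) cube([1402, 90, 91]);
translate([197, 191, 807]) cube([1402, 90, 91]);
translate([254, 281, 78]) cube([65, 22, 1090]);
translate([376, 281, 78]) cube([65, 22, 1090]);
translate([498, 281, 78]) cube([65, 22, 1090]);
translate([620, 281, 78]) cube([65, 22, 1090]);
translate([742, 281, 78]) cube([65, 22, 1090]);
translate([864, 281, 78]) cube([65, 22, 1090]);
translate([986, 281, 78]) cube([65, 22, 1090]);
translate([1108, 281, 78]) cube([65, 22, 1090]);
translate([1230, 281, 78]) cube([65, 22, 1090]);
translate([1352, 281, 78]) cube([65, 22, 1090]);
translate([1474, 281, 78]) cube([65, 22, 1090]);


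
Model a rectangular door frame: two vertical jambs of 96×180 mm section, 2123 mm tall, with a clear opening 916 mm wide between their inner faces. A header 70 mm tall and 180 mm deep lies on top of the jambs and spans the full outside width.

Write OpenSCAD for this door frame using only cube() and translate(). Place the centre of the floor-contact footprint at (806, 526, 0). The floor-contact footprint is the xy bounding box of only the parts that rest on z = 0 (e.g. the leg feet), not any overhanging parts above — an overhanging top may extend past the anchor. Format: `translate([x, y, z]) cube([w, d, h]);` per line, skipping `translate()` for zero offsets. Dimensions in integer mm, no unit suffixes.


translate([252, 436, 0]) cube([96, 180, 2123]);
translate([1264, 436, 0]) cube([96, 180, 2123]);
translate([252, 436, 2123]) cube([1108, 180, 70]);


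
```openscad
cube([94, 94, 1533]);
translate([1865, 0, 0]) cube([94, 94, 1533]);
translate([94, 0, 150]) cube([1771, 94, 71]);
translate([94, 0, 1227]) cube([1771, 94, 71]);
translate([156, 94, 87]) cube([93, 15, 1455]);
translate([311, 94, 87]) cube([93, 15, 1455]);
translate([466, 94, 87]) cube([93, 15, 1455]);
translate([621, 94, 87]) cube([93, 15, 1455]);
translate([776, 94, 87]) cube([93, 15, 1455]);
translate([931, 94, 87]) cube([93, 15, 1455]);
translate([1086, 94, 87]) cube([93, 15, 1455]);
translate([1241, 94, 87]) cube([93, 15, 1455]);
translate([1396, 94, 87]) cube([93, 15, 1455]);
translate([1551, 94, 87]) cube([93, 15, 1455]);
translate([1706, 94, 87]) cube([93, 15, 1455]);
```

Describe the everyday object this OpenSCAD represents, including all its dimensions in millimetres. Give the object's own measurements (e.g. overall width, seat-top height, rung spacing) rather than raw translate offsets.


A fence section. Two 94×94 mm posts, 1533 mm tall, stand on the floor with a clear span of 1771 mm between their inner faces. Two horizontal rails of 94×71 mm section span the gap between the posts with their undersides at z = 150 mm and z = 1227 mm, flush with the posts' −y face. 11 pickets, each 93 mm wide, 15 mm thick and 1455 mm tall, are fixed to the +y face of the rails with their bottoms at z = 87 mm, spaced across the span with a 62 mm gap after the −x post and between neighbouring pickets, with 66 mm left before the +x post.


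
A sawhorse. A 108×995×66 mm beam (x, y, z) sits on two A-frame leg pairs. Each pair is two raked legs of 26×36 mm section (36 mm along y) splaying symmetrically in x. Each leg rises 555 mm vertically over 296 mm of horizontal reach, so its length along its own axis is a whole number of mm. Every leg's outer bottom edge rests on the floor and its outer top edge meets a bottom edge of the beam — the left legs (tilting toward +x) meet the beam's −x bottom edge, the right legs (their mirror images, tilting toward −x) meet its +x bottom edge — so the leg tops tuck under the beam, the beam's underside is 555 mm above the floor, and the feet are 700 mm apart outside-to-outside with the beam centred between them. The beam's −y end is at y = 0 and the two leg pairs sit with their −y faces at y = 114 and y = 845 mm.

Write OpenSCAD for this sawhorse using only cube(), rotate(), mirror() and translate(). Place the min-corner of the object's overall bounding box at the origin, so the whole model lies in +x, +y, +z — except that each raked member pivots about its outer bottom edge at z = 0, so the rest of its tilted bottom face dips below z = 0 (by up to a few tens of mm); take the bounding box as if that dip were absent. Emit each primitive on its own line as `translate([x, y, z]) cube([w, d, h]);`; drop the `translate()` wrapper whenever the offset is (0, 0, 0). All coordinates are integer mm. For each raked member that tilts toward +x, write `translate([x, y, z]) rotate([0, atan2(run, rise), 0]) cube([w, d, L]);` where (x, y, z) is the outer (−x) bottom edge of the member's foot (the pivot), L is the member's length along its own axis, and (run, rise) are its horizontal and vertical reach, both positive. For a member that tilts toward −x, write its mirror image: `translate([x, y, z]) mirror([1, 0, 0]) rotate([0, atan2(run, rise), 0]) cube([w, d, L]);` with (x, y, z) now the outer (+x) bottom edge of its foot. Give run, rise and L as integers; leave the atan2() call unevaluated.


translate([296, 0, 555]) cube([108, 995, 66]);
translate([0, 114, 0]) rotate([0, atan2(296, 555), 0]) cube([26, 36, 629]);
translate([700, 114, 0]) mirror([1, 0, 0]) rotate([0, atan2(296, 555), 0]) cube([26, 36, 629]);
translate([0, 845, 0]) rotate([0, atan2(296, 555), 0]) cube([26, 36, 629]);
translate([700, 845, 0]) mirror([1, 0, 0]) rotate([0, atan2(296, 555), 0]) cube([26, 36, 629]);


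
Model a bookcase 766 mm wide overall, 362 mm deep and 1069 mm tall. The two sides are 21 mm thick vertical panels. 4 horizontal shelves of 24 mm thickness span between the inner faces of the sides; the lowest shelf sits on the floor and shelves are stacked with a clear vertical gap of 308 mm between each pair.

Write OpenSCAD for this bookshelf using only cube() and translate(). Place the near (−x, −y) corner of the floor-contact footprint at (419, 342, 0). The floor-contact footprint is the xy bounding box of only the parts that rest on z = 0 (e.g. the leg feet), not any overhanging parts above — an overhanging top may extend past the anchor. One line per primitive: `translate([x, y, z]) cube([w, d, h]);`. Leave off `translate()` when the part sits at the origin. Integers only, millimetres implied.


translate([419, 342, 0]) cube([21, 362, 1069]);
translate([1164, 342, 0]) cube([21, 362, 1069]);
translate([440, 342, 0]) cube([724, 362, 24]);
translate([440, 342, 332]) cube([724, 362, 24]);
translate([440, 342, 664]) cube([724, 362, 24]);
translate([440, 342, 996]) cube([724, 362, 24]);


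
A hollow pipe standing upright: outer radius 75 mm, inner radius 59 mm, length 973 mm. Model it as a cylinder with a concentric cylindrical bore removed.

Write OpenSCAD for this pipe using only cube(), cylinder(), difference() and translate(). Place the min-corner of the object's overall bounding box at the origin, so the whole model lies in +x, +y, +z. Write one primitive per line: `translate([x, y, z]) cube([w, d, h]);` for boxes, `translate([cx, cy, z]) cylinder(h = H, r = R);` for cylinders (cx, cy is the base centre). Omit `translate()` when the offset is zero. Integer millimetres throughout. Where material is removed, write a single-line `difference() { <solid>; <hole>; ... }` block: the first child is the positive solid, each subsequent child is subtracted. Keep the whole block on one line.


difference() { translate([75, 75, 0]) cylinder(h = 973, r = 75); translate([75, 75, 0]) cylinder(h = 973, r = 59); }


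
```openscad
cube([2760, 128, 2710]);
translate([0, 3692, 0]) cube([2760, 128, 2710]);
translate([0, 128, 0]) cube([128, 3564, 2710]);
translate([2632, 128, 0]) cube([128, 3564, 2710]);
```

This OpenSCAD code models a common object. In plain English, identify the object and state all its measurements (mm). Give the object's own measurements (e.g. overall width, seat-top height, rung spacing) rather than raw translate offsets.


The wall frame of a small rectangular building: four walls, each 2710 mm tall and 128 mm thick, enclosing a footprint 2760 mm (x) by 3820 mm (y) outside-to-outside, with no floor or roof. The front and back walls (the −y and +y sides) span the full width; the two side walls fit between them.


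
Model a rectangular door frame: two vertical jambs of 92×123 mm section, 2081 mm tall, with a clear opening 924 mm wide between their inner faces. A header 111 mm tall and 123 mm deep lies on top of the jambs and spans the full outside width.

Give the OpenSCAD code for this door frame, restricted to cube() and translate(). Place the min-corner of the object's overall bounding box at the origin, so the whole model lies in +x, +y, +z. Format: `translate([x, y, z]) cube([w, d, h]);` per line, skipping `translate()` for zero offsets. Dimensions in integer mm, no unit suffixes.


cube([92, 123, 2081]);
translate([1016, 0, 0]) cube([92, 123, 2081]);
translate([0, 0, 2081]) cube([1108, 123, 111]);


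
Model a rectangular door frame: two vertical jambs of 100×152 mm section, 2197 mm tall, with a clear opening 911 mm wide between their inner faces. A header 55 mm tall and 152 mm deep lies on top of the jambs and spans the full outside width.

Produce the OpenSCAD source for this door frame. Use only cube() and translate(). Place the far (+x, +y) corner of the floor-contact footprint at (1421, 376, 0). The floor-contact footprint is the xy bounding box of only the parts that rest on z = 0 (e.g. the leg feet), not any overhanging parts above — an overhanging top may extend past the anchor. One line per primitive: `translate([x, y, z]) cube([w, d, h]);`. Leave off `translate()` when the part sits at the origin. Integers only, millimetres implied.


translate([310, 224, 0]) cube([100, 152, 2197]);
translate([1321, 224, 0]) cube([100, 152, 2197]);
translate([310, 224, 2197]) cube([1111, 152, 55]);


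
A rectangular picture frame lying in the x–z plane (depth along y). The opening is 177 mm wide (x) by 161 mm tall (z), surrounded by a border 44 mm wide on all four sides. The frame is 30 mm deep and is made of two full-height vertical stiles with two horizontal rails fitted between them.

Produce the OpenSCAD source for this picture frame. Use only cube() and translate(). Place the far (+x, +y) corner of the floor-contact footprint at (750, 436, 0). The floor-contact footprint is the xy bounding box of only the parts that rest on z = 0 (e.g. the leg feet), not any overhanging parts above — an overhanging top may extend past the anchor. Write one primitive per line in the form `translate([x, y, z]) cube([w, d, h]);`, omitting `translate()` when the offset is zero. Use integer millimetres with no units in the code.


translate([485, 406, 0]) cube([44, 30, 249]);
translate([706, 406, 0]) cube([44, 30, 249]);
translate([529, 406, 0]) cube([177, 30, 44]);
translate([529, 406, 205]) cube([177, 30, 44]);


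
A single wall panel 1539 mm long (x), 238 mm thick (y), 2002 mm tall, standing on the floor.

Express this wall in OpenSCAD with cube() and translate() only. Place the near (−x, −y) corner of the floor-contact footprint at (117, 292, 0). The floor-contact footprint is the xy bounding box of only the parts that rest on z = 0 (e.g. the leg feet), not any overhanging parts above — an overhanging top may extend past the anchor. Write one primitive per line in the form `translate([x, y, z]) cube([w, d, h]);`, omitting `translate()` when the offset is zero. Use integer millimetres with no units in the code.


translate([117, 292, 0]) cube([1539, 238, 2002]);


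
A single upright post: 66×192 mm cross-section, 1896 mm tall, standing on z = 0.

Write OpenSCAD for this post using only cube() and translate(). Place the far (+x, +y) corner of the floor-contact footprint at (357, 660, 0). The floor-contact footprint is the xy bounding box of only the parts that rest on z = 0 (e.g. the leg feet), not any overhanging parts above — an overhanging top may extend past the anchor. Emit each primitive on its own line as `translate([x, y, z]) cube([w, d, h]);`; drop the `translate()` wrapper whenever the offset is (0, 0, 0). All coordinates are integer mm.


translate([291, 468, 0]) cube([66, 192, 1896]);


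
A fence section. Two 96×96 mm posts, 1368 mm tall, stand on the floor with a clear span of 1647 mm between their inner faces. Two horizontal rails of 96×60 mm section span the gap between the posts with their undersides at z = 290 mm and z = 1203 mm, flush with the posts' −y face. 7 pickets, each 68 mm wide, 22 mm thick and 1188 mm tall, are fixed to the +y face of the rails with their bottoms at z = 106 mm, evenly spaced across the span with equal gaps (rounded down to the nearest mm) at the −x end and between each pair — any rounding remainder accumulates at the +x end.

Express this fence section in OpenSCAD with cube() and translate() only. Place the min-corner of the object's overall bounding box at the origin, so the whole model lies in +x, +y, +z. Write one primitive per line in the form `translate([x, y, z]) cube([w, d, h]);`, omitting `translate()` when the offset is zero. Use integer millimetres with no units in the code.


cube([96, 96, 1368]);
translate([1743, 0, 0]) cube([96, 96, 1368]);
translate([96, 0, 290]) cube([1647, 96, 60]);
translate([96, 0, 1203]) cube([1647, 96, 60]);
translate([242, 96, 106]) cube([68, 22, 1188]);
translate([456, 96, 106]) cube([68, 22, 1188]);
translate([670, 96, 106]) cube([68, 22, 1188]);
translate([884, 96, 106]) cube([68, 22, 1188]);
translate([1098, 96, 106]) cube([68, 22, 1188]);
translate([1312, 96, 106]) cube([68, 22, 1188]);
translate([1526, 96, 106]) cube([68, 22, 1188]);


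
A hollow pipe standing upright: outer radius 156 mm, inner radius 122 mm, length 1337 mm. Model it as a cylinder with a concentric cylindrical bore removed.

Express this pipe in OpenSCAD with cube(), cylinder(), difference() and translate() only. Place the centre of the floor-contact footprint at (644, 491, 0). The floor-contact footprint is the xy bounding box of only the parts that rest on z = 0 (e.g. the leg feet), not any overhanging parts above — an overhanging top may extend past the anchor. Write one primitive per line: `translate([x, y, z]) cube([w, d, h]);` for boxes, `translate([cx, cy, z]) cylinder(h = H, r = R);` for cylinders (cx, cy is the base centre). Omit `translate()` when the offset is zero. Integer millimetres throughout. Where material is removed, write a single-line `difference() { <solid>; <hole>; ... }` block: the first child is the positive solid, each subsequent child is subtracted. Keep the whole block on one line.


difference() { translate([644, 491, 0]) cylinder(h = 1337, r = 156); translate([644, 491, 0]) cylinder(h = 1337, r = 122); }


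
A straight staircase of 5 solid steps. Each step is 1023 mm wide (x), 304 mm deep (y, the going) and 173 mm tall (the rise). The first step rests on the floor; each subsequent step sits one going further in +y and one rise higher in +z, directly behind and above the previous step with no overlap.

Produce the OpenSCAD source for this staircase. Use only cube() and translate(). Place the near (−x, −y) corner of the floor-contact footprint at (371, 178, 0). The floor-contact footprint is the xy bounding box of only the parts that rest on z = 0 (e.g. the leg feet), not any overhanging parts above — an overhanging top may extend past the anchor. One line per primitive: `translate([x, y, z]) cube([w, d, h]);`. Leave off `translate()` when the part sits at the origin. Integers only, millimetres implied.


translate([371, 178, 0]) cube([1023, 304, 173]);
translate([371, 482, 173]) cube([1023, 304, 173]);
translate([371, 786, 346]) cube([1023, 304, 173]);
translate([371, 1090, 519]) cube([1023, 304, 173]);
translate([371, 1394, 692]) cube([1023, 304, 173]);


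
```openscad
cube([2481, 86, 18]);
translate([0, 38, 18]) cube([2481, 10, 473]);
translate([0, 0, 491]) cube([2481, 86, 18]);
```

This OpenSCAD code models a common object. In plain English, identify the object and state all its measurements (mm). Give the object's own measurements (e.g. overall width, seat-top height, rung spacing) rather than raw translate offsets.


An I-beam lying along x, 2481 mm long. Overall section height 509 mm. Two flanges 86 mm wide (y) and 18 mm thick, one on the floor and one at the top; a web 10 mm thick runs between them, centred on the flange width.


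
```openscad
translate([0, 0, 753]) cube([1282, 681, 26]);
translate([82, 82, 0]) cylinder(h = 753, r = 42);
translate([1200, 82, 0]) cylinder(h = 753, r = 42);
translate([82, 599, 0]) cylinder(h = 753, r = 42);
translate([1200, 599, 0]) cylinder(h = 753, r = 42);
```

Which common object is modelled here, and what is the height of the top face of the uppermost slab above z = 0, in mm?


A table. The table height is 779 mm.

A 1282×681×26 slab sits at z = 753 on four Ø84 mm round legs — a table. The top surface is at 753 + 26 = 779 mm.


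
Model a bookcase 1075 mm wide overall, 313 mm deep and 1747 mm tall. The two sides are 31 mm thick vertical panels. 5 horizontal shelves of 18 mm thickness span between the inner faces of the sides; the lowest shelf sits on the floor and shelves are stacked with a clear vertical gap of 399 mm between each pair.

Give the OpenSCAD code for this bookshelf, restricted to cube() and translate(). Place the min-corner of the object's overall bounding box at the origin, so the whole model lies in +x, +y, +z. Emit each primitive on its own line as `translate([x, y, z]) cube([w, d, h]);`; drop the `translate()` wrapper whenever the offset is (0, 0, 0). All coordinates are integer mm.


cube([31, 313, 1747]);
translate([1044, 0, 0]) cube([31, 313, 1747]);
translate([31, 0, 0]) cube([1013, 313, 18]);
translate([31, 0, 417]) cube([1013, 313, 18]);
translate([31, 0, 834]) cube([1013, 313, 18]);
translate([31, 0, 1251]) cube([1013, 313, 18]);
translate([31, 0, 1668]) cube([1013, 313, 18]);


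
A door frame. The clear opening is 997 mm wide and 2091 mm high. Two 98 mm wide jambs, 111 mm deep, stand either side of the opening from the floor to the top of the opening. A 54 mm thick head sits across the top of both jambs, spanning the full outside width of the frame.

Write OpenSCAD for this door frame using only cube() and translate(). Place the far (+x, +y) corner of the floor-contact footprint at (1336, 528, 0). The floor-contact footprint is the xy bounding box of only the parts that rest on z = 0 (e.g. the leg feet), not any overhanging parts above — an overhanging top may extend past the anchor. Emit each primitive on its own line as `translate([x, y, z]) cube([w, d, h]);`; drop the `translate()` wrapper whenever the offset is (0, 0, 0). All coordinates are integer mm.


translate([143, 417, 0]) cube([98, 111, 2091]);
translate([1238, 417, 0]) cube([98, 111, 2091]);
translate([143, 417, 2091]) cube([1193, 111, 54]);


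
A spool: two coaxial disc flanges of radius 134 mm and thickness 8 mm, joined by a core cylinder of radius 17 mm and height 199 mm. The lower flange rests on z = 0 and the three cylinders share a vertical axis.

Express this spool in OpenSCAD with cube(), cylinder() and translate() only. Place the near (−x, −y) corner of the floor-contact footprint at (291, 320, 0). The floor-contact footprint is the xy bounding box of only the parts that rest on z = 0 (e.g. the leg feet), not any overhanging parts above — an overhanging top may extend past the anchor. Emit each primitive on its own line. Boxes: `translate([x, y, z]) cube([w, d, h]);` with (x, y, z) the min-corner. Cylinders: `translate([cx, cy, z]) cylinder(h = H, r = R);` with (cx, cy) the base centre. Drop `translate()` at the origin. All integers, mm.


translate([425, 454, 0]) cylinder(h = 8, r = 134);
translate([425, 454, 8]) cylinder(h = 199, r = 17);
translate([425, 454, 207]) cylinder(h = 8, r = 134);


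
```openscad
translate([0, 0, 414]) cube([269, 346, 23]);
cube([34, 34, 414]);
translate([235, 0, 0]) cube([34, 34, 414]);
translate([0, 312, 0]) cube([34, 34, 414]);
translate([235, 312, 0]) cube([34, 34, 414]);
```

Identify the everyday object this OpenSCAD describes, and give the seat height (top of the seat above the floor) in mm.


A stool. The seat height is 437 mm.

A 269×346×23 slab at z = 414 on four corner posts — a stool. The seat top is 414 + 23 = 437 mm.


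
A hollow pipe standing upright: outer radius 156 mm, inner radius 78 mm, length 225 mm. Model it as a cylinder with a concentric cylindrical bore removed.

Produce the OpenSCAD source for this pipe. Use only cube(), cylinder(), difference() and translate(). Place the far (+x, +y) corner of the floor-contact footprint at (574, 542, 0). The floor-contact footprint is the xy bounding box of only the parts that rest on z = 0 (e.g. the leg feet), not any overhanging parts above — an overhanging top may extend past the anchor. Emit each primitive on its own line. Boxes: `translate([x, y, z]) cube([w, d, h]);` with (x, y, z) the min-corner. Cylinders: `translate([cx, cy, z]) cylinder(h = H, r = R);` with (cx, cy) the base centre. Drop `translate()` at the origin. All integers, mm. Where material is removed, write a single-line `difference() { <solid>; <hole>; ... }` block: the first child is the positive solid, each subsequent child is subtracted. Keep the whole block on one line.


difference() { translate([418, 386, 0]) cylinder(h = 225, r = 156); translate([418, 386, 0]) cylinder(h = 225, r = 78); }


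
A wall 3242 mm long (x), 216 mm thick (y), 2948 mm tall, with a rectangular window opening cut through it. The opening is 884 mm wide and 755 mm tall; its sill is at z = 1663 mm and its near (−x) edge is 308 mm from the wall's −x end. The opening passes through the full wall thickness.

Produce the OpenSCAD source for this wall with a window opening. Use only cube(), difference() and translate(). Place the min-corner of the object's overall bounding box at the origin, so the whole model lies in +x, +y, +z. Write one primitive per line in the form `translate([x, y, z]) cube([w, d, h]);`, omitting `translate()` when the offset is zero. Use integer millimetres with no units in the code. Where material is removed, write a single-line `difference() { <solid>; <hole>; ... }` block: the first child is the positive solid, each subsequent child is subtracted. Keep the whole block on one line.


difference() { cube([3242, 216, 2948]); translate([308, 0, 1663]) cube([884, 216, 755]); }


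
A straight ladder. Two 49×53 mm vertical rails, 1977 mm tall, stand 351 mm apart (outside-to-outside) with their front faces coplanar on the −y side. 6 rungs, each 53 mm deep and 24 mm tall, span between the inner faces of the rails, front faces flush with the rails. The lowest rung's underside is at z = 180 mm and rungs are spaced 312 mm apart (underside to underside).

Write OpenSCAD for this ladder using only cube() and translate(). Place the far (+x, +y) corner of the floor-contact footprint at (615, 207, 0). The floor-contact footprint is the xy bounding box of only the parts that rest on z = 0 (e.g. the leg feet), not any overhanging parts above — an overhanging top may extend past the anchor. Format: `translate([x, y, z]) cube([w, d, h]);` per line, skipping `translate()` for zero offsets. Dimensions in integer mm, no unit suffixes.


// rung span = 351 - 2*49 = 253
// rung[k] z = 180 + k*312
translate([264, 154, 0]) cube([49, 53, 1977]);
translate([566, 154, 0]) cube([49, 53, 1977]);
translate([313, 154, 180]) cube([253, 53, 24]);
translate([313, 154, 492]) cube([253, 53, 24]);
translate([313, 154, 804]) cube([253, 53, 24]);
translate([313, 154, 1116]) cube([253, 53, 24]);
translate([313, 154, 1428]) cube([253, 53, 24]);
translate([313, 154, 1740]) cube([253, 53, 24]);


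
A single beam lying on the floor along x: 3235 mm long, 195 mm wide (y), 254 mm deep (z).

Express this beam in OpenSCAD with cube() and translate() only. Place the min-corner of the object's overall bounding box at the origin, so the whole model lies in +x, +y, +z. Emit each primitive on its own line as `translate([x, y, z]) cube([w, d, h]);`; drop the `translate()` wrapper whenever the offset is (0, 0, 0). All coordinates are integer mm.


cube([3235, 195, 254]);


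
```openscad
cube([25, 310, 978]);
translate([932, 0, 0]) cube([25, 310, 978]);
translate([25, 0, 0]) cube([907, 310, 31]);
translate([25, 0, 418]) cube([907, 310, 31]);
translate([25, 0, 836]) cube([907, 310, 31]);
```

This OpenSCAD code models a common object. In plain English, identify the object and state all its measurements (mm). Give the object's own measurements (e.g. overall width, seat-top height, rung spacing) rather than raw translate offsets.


An open bookshelf. Two side panels, each 25 mm thick, 310 mm deep and 978 mm tall, stand 957 mm apart (outside-to-outside). Between them sit 3 shelves, each 31 mm thick and 310 mm deep, spanning the full gap between the sides. The bottom shelf rests on the floor (its underside at z = 0) and the clear gap between one shelf's top and the next shelf's underside is 387 mm.


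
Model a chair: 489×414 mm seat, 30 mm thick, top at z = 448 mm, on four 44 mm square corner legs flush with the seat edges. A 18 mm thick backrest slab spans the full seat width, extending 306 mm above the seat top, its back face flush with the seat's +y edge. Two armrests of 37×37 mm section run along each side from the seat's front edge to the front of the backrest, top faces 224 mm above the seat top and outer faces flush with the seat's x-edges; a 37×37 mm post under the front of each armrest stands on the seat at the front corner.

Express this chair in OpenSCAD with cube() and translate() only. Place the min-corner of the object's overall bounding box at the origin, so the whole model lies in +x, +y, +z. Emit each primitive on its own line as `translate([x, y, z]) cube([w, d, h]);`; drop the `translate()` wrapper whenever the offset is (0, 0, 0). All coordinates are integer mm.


// leg_h = 448 - 30 = 418
// arm post h = 224 - 37 = 187
translate([0, 0, 418]) cube([489, 414, 30]);
cube([44, 44, 418]);
translate([445, 0, 0]) cube([44, 44, 418]);
translate([0, 370, 0]) cube([44, 44, 418]);
translate([445, 370, 0]) cube([44, 44, 418]);
translate([0, 396, 448]) cube([489, 18, 306]);
translate([0, 0, 635]) cube([37, 396, 37]);
translate([452, 0, 635]) cube([37, 396, 37]);
translate([0, 0, 448]) cube([37, 37, 187]);
translate([452, 0, 448]) cube([37, 37, 187]);


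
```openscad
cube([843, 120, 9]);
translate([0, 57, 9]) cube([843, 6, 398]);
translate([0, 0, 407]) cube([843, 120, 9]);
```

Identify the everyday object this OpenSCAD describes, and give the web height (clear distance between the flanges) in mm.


An I-beam. The web height is 398 mm.

Two wide flanges with a thin centred web — an I-beam. Overall 416 mm minus two 9 mm flanges gives a web of 416 − 2·9 = 398 mm.


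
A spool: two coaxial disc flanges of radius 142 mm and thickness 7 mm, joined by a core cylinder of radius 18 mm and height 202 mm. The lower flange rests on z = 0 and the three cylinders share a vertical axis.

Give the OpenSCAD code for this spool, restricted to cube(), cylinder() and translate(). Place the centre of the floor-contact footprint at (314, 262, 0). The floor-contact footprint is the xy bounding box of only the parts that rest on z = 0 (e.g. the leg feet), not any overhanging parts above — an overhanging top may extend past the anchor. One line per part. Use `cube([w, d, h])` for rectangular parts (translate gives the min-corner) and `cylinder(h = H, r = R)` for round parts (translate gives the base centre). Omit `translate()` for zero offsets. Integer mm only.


translate([314, 262, 0]) cylinder(h = 7, r = 142);
translate([314, 262, 7]) cylinder(h = 202, r = 18);
translate([314, 262, 209]) cylinder(h = 7, r = 142);


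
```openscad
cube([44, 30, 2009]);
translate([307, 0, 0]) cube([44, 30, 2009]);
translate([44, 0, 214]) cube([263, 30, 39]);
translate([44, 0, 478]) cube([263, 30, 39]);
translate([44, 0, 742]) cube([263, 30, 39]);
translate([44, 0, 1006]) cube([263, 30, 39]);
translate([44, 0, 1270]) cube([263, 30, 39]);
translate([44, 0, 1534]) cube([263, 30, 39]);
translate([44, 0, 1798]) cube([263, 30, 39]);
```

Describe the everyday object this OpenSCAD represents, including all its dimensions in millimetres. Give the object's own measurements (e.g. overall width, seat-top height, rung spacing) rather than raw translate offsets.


A straight ladder. Two 44×30 mm vertical rails, 2009 mm tall, stand 351 mm apart (outside-to-outside) with their front faces coplanar on the −y side. 7 rungs, each 30 mm deep and 39 mm tall, span between the inner faces of the rails, front faces flush with the rails. The lowest rung's underside is at z = 214 mm and rungs are spaced 264 mm apart (underside to underside).


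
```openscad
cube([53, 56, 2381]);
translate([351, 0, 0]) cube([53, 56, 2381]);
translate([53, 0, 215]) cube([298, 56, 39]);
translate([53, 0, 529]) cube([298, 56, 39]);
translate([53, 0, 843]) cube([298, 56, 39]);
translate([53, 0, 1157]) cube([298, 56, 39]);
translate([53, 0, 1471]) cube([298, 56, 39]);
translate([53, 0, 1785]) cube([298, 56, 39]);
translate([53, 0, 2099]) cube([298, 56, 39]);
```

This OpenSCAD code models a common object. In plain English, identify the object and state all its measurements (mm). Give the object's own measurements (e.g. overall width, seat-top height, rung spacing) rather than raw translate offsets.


A straight ladder. Two 53×56 mm vertical rails, 2381 mm tall, stand 404 mm apart (outside-to-outside) with their front faces coplanar on the −y side. 7 rungs, each 56 mm deep and 39 mm tall, span between the inner faces of the rails, front faces flush with the rails. The lowest rung's underside is at z = 215 mm and rungs are spaced 314 mm apart (underside to underside).


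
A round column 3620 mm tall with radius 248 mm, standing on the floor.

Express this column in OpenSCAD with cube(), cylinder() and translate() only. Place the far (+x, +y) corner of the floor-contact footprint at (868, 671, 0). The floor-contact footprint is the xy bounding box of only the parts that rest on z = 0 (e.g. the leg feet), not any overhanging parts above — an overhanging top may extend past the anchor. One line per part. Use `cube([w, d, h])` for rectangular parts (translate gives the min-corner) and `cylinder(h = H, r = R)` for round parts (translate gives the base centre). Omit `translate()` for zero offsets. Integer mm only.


translate([620, 423, 0]) cylinder(h = 3620, r = 248);


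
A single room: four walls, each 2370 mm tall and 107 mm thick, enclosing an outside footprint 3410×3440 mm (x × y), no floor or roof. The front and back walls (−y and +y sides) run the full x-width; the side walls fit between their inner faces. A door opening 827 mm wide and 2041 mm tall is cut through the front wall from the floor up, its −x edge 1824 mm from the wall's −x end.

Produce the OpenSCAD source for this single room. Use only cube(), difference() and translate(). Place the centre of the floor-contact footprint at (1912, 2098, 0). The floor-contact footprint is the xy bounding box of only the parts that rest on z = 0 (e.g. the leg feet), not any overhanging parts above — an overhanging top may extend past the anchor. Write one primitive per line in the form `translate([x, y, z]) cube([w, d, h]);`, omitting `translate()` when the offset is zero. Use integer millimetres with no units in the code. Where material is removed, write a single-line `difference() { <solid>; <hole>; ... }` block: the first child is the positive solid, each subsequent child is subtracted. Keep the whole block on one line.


difference() { translate([207, 378, 0]) cube([3410, 107, 2370]); translate([2031, 378, 0]) cube([827, 107, 2041]); }
translate([207, 3711, 0]) cube([3410, 107, 2370]);
translate([207, 485, 0]) cube([107, 3226, 2370]);
translate([3510, 485, 0]) cube([107, 3226, 2370]);


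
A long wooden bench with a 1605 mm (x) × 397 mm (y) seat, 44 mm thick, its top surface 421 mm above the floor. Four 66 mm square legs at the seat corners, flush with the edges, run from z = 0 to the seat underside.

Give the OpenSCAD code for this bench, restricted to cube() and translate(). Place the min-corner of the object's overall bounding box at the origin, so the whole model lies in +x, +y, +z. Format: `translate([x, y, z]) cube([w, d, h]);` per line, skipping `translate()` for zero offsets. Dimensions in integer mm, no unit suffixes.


translate([0, 0, 377]) cube([1605, 397, 44]);
cube([66, 66, 377]);
translate([0, 331, 0]) cube([66, 66, 377]);
translate([1539, 0, 0]) cube([66, 66, 377]);
translate([1539, 331, 0]) cube([66, 66, 377]);
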